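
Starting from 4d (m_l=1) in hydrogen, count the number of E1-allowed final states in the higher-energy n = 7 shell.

5

E1 requires Δl = ±1, so l_f ∈ {1, 3}; with 0 ≤ l_f ≤ n_f−1 = 6, the allowed l_f values are {1, 3}.
For l_f = 1: m_f ∈ {m_i−1, m_i, m_i+1} ∩ [−1, 1] = {0, 1} → 2 states.
For l_f = 3: m_f ∈ {m_i−1, m_i, m_i+1} ∩ [−3, 3] = {0, 1, 2} → 3 states.
Total: 5.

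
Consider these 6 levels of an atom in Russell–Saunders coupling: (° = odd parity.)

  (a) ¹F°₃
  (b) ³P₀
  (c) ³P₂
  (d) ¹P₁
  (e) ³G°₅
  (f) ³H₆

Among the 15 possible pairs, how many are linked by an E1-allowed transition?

(a)–(b): forbidden (ΔS, ΔL, ΔJ).
(a)–(c): forbidden (ΔS, ΔL).
(a)–(d): forbidden (ΔL, ΔJ).
(a)–(e): forbidden (parity, ΔS, ΔJ).
(a)–(f): forbidden (ΔS, ΔL, ΔJ).
(b)–(c): forbidden (parity, ΔJ).
(b)–(d): forbidden (parity, ΔS).
(b)–(e): forbidden (ΔL, ΔJ).
(b)–(f): forbidden (parity, ΔL, ΔJ).
(c)–(d): forbidden (parity, ΔS).
(c)–(e): forbidden (ΔL, ΔJ).
(c)–(f): forbidden (parity, ΔL, ΔJ).
(d)–(e): forbidden (ΔS, ΔL, ΔJ).
(d)–(f): forbidden (parity, ΔS, ΔL, ΔJ).
(e)–(f): allowed.
Allowed pairs: 1 of 15.

1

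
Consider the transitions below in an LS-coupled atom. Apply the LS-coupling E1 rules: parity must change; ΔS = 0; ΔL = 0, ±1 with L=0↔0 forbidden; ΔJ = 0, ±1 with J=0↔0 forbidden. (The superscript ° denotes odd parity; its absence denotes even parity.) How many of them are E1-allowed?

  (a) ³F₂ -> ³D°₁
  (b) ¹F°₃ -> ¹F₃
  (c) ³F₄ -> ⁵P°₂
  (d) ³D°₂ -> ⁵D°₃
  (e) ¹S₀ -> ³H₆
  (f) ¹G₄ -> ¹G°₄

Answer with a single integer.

(a) allowed
(b) allowed
(c) forbidden (ΔS, ΔL, ΔJ fail)
(d) forbidden (parity, ΔS fail)
(e) forbidden (parity, ΔS, ΔL, ΔJ fail)
(f) allowed
Total allowed: 3 of 6.

3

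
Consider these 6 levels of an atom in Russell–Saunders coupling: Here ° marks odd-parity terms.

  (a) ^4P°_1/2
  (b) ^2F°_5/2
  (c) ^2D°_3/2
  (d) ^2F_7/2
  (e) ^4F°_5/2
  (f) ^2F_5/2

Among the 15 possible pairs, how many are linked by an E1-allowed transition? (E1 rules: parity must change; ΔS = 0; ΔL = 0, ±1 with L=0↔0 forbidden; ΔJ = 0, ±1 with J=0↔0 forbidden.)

3

(a)–(b): forbidden (parity, ΔS, ΔL, ΔJ).
(a)–(c): forbidden (parity, ΔS).
(a)–(d): forbidden (ΔS, ΔL, ΔJ).
(a)–(e): forbidden (parity, ΔL, ΔJ).
(a)–(f): forbidden (ΔS, ΔL, ΔJ).
(b)–(c): forbidden (parity).
(b)–(d): allowed.
(b)–(e): forbidden (parity, ΔS).
(b)–(f): allowed.
(c)–(d): forbidden (ΔJ).
(c)–(e): forbidden (parity, ΔS).
(c)–(f): allowed.
(d)–(e): forbidden (ΔS).
(d)–(f): forbidden (parity).
(e)–(f): forbidden (ΔS).
Allowed pairs: 3 of 15.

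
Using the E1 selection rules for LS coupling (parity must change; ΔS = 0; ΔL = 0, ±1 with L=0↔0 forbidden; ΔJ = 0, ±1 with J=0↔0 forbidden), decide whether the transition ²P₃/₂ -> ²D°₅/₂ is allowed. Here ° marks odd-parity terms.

allowed

Initial level: S=1/2, L=1, J=3/2, parity even. Final level: S=1/2, L=2, J=5/2, parity odd.
Parity must change: even → odd — passes.
ΔS = 0: S: 1/2 → 1/2 — passes.
ΔL = 0, ±1 (not L=0↔0): L: 1 → 2, ΔL = +1 — passes.
ΔJ = 0, ±1 (not J=0↔0): J: 3/2 → 5/2, ΔJ = +1 — passes.
All four E1 rules are satisfied.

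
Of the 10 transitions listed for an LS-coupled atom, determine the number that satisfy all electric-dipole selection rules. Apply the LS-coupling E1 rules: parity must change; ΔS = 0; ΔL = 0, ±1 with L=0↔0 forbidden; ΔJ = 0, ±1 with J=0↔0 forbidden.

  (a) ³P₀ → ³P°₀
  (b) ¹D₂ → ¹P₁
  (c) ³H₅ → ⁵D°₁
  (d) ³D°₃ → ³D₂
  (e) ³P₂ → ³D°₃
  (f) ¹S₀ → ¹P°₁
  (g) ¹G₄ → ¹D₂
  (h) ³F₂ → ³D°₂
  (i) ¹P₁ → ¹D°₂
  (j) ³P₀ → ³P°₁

(a) forbidden (ΔJ fails)
(b) forbidden (parity fails)
(c) forbidden (ΔS, ΔL, ΔJ fail)
(d) allowed
(e) allowed
(f) allowed
(g) forbidden (parity, ΔL, ΔJ fail)
(h) allowed
(i) allowed
(j) allowed
Total allowed: 6 of 10.

6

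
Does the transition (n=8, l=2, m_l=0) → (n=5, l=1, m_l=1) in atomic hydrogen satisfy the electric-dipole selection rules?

Δl = 1 − 2 = -1; the E1 rule Δl = ±1 is ok.
m_l: 0 → 1 (Δm_l = +1). |Δm_l| ≤ 1 ok.
All E1 selection rules are satisfied.

allowed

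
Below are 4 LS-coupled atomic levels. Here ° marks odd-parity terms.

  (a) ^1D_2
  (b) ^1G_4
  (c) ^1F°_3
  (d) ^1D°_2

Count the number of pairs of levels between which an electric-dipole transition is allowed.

(a)–(b): forbidden (parity, ΔL, ΔJ).
(a)–(c): allowed.
(a)–(d): allowed.
(b)–(c): allowed.
(b)–(d): forbidden (ΔL, ΔJ).
(c)–(d): forbidden (parity).
Allowed pairs: 3 of 6.

3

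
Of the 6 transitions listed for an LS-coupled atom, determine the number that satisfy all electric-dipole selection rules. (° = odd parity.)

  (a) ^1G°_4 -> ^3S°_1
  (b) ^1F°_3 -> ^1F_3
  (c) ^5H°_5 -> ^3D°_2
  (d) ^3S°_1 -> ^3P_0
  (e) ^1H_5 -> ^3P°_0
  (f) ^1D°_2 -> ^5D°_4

(a) forbidden (parity, ΔS, ΔL, ΔJ fail)
(b) allowed
(c) forbidden (parity, ΔS, ΔL, ΔJ fail)
(d) allowed
(e) forbidden (ΔS, ΔL, ΔJ fail)
(f) forbidden (parity, ΔS, ΔJ fail)
Total allowed: 2 of 6.

2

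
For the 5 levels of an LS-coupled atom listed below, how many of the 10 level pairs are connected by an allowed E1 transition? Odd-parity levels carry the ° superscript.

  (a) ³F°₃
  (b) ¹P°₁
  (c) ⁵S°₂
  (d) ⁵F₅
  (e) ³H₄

0

(a)–(b): forbidden (parity, ΔS, ΔL, ΔJ).
(a)–(c): forbidden (parity, ΔS, ΔL).
(a)–(d): forbidden (ΔS, ΔJ).
(a)–(e): forbidden (ΔL).
(b)–(c): forbidden (parity, ΔS).
(b)–(d): forbidden (ΔS, ΔL, ΔJ).
(b)–(e): forbidden (ΔS, ΔL, ΔJ).
(c)–(d): forbidden (ΔL, ΔJ).
(c)–(e): forbidden (ΔS, ΔL, ΔJ).
(d)–(e): forbidden (parity, ΔS, ΔL).
Allowed pairs: 0 of 10.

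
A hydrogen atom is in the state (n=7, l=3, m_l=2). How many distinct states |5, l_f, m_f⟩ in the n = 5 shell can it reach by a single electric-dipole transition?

E1 requires Δl = ±1, so l_f ∈ {2, 4}; with 0 ≤ l_f ≤ n_f−1 = 4, the allowed l_f values are {2, 4}.
For l_f = 2: m_f ∈ {m_i−1, m_i, m_i+1} ∩ [−2, 2] = {1, 2} → 2 states.
For l_f = 4: m_f ∈ {m_i−1, m_i, m_i+1} ∩ [−4, 4] = {1, 2, 3} → 3 states.
Total: 5.

5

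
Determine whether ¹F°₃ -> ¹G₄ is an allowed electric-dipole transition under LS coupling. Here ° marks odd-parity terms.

Initial level: S=0, L=3, J=3, parity odd. Final level: S=0, L=4, J=4, parity even.
ΔS = 0: S: 0 → 0 — ✓.
ΔL = 0, ±1 (not L=0↔0): L: 3 → 4, ΔL = +1 — ✓.
Parity must change: odd → even — ✓.
ΔJ = 0, ±1 (not J=0↔0): J: 3 → 4, ΔJ = +1 — ✓.
All four E1 rules are satisfied.

allowed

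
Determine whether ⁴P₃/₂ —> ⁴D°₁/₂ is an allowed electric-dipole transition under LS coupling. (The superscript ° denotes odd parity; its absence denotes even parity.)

allowed

Parity must change: even → odd — ✓.
ΔS = 0: S: 3/2 → 3/2 — ✓.
ΔL = 0, ±1 (not L=0↔0): L: 1 → 2, ΔL = +1 — ✓.
ΔJ = 0, ±1 (not J=0↔0): J: 3/2 → 1/2, ΔJ = -1 — ✓.
All four E1 rules are satisfied.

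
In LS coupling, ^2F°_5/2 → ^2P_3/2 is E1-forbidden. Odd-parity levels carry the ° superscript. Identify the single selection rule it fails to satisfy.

Reading off the term symbols: S 1/2→1/2, L 3→1, J 5/2→3/2, parity odd→even.
Parity must change: odd → even — satisfied.
ΔS = 0: S: 1/2 → 1/2 — satisfied.
ΔL = 0, ±1 (not L=0↔0): L: 3 → 1, ΔL = -2 — violated.
ΔJ = 0, ±1 (not J=0↔0): J: 5/2 → 3/2, ΔJ = -1 — satisfied.

the ΔL = 0, ±1 rule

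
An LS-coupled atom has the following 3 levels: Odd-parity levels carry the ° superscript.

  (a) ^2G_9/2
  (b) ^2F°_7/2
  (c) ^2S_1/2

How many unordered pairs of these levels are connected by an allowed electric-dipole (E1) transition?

(a)–(b): allowed.
(a)–(c): forbidden (parity, ΔL, ΔJ).
(b)–(c): forbidden (ΔL, ΔJ).
Allowed pairs: 1 of 3.

1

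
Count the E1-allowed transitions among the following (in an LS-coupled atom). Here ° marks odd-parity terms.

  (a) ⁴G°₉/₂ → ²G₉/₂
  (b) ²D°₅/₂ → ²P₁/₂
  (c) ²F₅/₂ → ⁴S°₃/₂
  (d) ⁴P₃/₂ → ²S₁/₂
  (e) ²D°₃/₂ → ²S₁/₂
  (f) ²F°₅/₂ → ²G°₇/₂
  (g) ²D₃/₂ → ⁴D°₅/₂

(a) forbidden (ΔS fails)
(b) forbidden (ΔJ fails)
(c) forbidden (ΔS, ΔL fail)
(d) forbidden (parity, ΔS fail)
(e) forbidden (ΔL fails)
(f) forbidden (parity fails)
(g) forbidden (ΔS fails)
Total allowed: 0 of 7.

0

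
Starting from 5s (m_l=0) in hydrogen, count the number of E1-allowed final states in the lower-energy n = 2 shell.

E1 requires Δl = ±1, so l_f ∈ {-1, 1}; with 0 ≤ l_f ≤ n_f−1 = 1, the allowed l_f values are {1}.
For l_f = 1: m_f ∈ {m_i−1, m_i, m_i+1} ∩ [−1, 1] = {-1, 0, 1} → 3 states.
Total: 3.

3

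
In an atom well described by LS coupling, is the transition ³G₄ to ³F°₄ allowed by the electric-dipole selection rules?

Initial level: S=1, L=4, J=4, parity even. Final level: S=1, L=3, J=4, parity odd.
ΔL = 0, ±1 (not L=0↔0): L: 4 → 3, ΔL = -1 — satisfied.
Parity must change: even → odd — satisfied.
ΔS = 0: S: 1 → 1 — satisfied.
ΔJ = 0, ±1 (not J=0↔0): J: 4 → 4, ΔJ = +0 — satisfied.
All four E1 rules are satisfied.

allowed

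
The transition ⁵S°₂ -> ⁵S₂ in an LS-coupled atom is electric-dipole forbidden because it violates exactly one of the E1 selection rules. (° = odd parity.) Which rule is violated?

the L=0 ↔ L=0 exclusion

Parity must change: odd → even — ✓.
ΔS = 0: S: 2 → 2 — ✓.
ΔL = 0, ±1 (not L=0↔0): L: 0 → 0, ΔL = +0 — ✗.
ΔJ = 0, ±1 (not J=0↔0): J: 2 → 2, ΔJ = +0 — ✓.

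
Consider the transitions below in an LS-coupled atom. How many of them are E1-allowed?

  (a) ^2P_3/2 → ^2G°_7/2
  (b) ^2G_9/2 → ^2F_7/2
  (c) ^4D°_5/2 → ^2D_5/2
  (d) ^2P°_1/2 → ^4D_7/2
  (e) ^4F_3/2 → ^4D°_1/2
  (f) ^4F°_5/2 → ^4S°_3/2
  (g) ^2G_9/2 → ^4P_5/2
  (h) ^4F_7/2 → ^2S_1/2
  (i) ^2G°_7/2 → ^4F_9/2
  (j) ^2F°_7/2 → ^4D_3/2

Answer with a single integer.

(a) forbidden (ΔL, ΔJ fail)
(b) forbidden (parity fails)
(c) forbidden (ΔS fails)
(d) forbidden (ΔS, ΔJ fail)
(e) allowed
(f) forbidden (parity, ΔL fail)
(g) forbidden (parity, ΔS, ΔL, ΔJ fail)
(h) forbidden (parity, ΔS, ΔL, ΔJ fail)
(i) forbidden (ΔS fails)
(j) forbidden (ΔS, ΔJ fail)
Total allowed: 1 of 10.

1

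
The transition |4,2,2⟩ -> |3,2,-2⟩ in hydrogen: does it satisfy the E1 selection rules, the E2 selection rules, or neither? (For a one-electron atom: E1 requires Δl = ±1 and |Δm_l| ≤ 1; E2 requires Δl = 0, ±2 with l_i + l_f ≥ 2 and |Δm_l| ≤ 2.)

neither

Δl = 2 − 2 = +0; l_i + l_f = 4.
Δm_l = -4.
E1 (Δl = ±1, |Δm_l| ≤ 1): not satisfied.
E2 (Δl = 0,±2, l_i+l_f ≥ 2, |Δm_l| ≤ 2): not satisfied.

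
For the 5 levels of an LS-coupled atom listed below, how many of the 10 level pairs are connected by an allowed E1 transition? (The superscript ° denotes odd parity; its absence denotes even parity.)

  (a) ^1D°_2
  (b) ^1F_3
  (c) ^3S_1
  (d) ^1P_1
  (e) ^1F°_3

3

(a)–(b): allowed.
(a)–(c): forbidden (ΔS, ΔL).
(a)–(d): allowed.
(a)–(e): forbidden (parity).
(b)–(c): forbidden (parity, ΔS, ΔL, ΔJ).
(b)–(d): forbidden (parity, ΔL, ΔJ).
(b)–(e): allowed.
(c)–(d): forbidden (parity, ΔS).
(c)–(e): forbidden (ΔS, ΔL, ΔJ).
(d)–(e): forbidden (ΔL, ΔJ).
Allowed pairs: 3 of 10.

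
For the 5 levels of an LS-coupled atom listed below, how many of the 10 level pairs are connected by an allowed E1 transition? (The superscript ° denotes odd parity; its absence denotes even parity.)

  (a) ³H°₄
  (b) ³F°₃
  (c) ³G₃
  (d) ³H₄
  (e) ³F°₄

4

(a)–(b): forbidden (parity, ΔL).
(a)–(c): allowed.
(a)–(d): allowed.
(a)–(e): forbidden (parity, ΔL).
(b)–(c): allowed.
(b)–(d): forbidden (ΔL).
(b)–(e): forbidden (parity).
(c)–(d): forbidden (parity).
(c)–(e): allowed.
(d)–(e): forbidden (ΔL).
Allowed pairs: 4 of 10.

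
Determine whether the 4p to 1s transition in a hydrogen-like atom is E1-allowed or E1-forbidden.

l: 1 → 0 (Δl = -1). Δl = ±1 satisfied.
All E1 selection rules are satisfied.

allowed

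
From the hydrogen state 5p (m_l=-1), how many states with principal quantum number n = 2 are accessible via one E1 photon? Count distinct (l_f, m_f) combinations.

1

E1 requires Δl = ±1, so l_f ∈ {0, 2}; with 0 ≤ l_f ≤ n_f−1 = 1, the allowed l_f values are {0}.
For l_f = 0: m_f ∈ {m_i−1, m_i, m_i+1} ∩ [−0, 0] = {0} → 1 state.
Total: 1.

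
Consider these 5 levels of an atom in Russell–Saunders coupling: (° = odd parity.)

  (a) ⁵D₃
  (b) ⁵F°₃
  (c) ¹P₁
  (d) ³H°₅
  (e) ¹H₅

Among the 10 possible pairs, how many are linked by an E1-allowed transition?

(a)–(b): allowed.
(a)–(c): forbidden (parity, ΔS, ΔJ).
(a)–(d): forbidden (ΔS, ΔL, ΔJ).
(a)–(e): forbidden (parity, ΔS, ΔL, ΔJ).
(b)–(c): forbidden (ΔS, ΔL, ΔJ).
(b)–(d): forbidden (parity, ΔS, ΔL, ΔJ).
(b)–(e): forbidden (ΔS, ΔL, ΔJ).
(c)–(d): forbidden (ΔS, ΔL, ΔJ).
(c)–(e): forbidden (parity, ΔL, ΔJ).
(d)–(e): forbidden (ΔS).
Allowed pairs: 1 of 10.

1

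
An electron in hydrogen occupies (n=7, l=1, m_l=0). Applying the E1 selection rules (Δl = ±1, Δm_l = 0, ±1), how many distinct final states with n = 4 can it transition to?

E1 requires Δl = ±1, so l_f ∈ {0, 2}; with 0 ≤ l_f ≤ n_f−1 = 3, the allowed l_f values are {0, 2}.
For l_f = 0: m_f ∈ {m_i−1, m_i, m_i+1} ∩ [−0, 0] = {0} → 1 state.
For l_f = 2: m_f ∈ {m_i−1, m_i, m_i+1} ∩ [−2, 2] = {-1, 0, 1} → 3 states.
Total: 4.

4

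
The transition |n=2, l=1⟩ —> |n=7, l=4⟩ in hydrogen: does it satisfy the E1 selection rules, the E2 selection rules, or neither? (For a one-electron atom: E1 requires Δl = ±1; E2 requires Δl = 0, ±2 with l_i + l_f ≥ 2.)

neither

Δl = 4 − 1 = +3; l_i + l_f = 5.
E1 (Δl = ±1): not satisfied.
E2 (Δl = 0,±2, l_i+l_f ≥ 2): not satisfied.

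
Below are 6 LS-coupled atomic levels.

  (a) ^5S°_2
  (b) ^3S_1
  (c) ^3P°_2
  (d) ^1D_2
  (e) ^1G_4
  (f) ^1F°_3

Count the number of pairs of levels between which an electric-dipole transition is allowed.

(a)–(b): forbidden (ΔS, ΔL).
(a)–(c): forbidden (parity, ΔS).
(a)–(d): forbidden (ΔS, ΔL).
(a)–(e): forbidden (ΔS, ΔL, ΔJ).
(a)–(f): forbidden (parity, ΔS, ΔL).
(b)–(c): allowed.
(b)–(d): forbidden (parity, ΔS, ΔL).
(b)–(e): forbidden (parity, ΔS, ΔL, ΔJ).
(b)–(f): forbidden (ΔS, ΔL, ΔJ).
(c)–(d): forbidden (ΔS).
(c)–(e): forbidden (ΔS, ΔL, ΔJ).
(c)–(f): forbidden (parity, ΔS, ΔL).
(d)–(e): forbidden (parity, ΔL, ΔJ).
(d)–(f): allowed.
(e)–(f): allowed.
Allowed pairs: 3 of 15.

3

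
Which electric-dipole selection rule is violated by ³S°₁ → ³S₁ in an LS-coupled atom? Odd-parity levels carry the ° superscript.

Initial level: S=1, L=0, J=1, parity odd. Final level: S=1, L=0, J=1, parity even.
Parity must change: odd → even — satisfied.
ΔS = 0: S: 1 → 1 — satisfied.
ΔL = 0, ±1 (not L=0↔0): L: 0 → 0, ΔL = +0 — violated.
ΔJ = 0, ±1 (not J=0↔0): J: 1 → 1, ΔJ = +0 — satisfied.

the L=0 ↔ L=0 exclusion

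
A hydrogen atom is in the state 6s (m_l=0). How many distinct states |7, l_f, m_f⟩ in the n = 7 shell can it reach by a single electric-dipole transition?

E1 requires Δl = ±1, so l_f ∈ {-1, 1}; with 0 ≤ l_f ≤ n_f−1 = 6, the allowed l_f values are {1}.
For l_f = 1: m_f ∈ {m_i−1, m_i, m_i+1} ∩ [−1, 1] = {-1, 0, 1} → 3 states.
Total: 3.

3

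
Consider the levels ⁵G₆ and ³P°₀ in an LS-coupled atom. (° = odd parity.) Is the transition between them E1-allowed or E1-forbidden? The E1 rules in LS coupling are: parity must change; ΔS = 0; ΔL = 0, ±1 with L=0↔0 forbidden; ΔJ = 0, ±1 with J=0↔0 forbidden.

Reading off the term symbols: S 2→1, L 4→1, J 6→0, parity even→odd.
Parity must change: even → odd — ok.
ΔS = 0: S: 2 → 1 — fails.
ΔL = 0, ±1 (not L=0↔0): L: 4 → 1, ΔL = -3 — fails.
ΔJ = 0, ±1 (not J=0↔0): J: 6 → 0, ΔJ = -6 — fails.
Rule(s) violated: ΔS, ΔL, ΔJ.

forbidden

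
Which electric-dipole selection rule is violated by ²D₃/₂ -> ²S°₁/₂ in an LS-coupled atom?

Reading off the term symbols: S 1/2→1/2, L 2→0, J 3/2→1/2, parity even→odd.
Parity must change: even → odd — ok.
ΔS = 0: S: 1/2 → 1/2 — ok.
ΔL = 0, ±1 (not L=0↔0): L: 2 → 0, ΔL = -2 — fails.
ΔJ = 0, ±1 (not J=0↔0): J: 3/2 → 1/2, ΔJ = -1 — ok.

the ΔL = 0, ±1 rule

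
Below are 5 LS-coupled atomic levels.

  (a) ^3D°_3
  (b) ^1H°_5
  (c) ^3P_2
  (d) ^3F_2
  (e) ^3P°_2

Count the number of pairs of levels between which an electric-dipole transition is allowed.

(a)–(b): forbidden (parity, ΔS, ΔL, ΔJ).
(a)–(c): allowed.
(a)–(d): allowed.
(a)–(e): forbidden (parity).
(b)–(c): forbidden (ΔS, ΔL, ΔJ).
(b)–(d): forbidden (ΔS, ΔL, ΔJ).
(b)–(e): forbidden (parity, ΔS, ΔL, ΔJ).
(c)–(d): forbidden (parity, ΔL).
(c)–(e): allowed.
(d)–(e): forbidden (ΔL).
Allowed pairs: 3 of 10.

3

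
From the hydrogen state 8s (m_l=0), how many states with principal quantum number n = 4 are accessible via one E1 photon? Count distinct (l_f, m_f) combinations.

E1 requires Δl = ±1, so l_f ∈ {-1, 1}; with 0 ≤ l_f ≤ n_f−1 = 3, the allowed l_f values are {1}.
For l_f = 1: m_f ∈ {m_i−1, m_i, m_i+1} ∩ [−1, 1] = {-1, 0, 1} → 3 states.
Total: 3.

3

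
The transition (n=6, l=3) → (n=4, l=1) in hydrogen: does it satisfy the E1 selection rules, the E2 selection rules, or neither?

Δl = 1 − 3 = -2; l_i + l_f = 4.
E1 (Δl = ±1): not satisfied.
E2 (Δl = 0,±2, l_i+l_f ≥ 2): satisfied.

E2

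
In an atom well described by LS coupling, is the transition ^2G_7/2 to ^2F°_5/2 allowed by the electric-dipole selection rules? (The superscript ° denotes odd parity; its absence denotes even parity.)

ΔJ = 0, ±1 (not J=0↔0): J: 7/2 → 5/2, ΔJ = -1 — satisfied.
ΔS = 0: S: 1/2 → 1/2 — satisfied.
Parity must change: even → odd — satisfied.
ΔL = 0, ±1 (not L=0↔0): L: 4 → 3, ΔL = -1 — satisfied.
All four E1 rules are satisfied.

allowed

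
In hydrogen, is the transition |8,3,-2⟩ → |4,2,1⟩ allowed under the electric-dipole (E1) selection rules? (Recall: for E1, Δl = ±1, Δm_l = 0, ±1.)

forbidden

l: 3 → 2 (Δl = -1). Δl = ±1 ok.
Δm_l = 1 − (-2) = +3. E1 requires Δm_l = 0, ±1: fails.
The transition is electric-dipole forbidden.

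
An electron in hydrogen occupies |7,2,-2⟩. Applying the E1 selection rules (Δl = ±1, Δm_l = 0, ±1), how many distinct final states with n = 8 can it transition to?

E1 requires Δl = ±1, so l_f ∈ {1, 3}; with 0 ≤ l_f ≤ n_f−1 = 7, the allowed l_f values are {1, 3}.
For l_f = 1: m_f ∈ {m_i−1, m_i, m_i+1} ∩ [−1, 1] = {-1} → 1 state.
For l_f = 3: m_f ∈ {m_i−1, m_i, m_i+1} ∩ [−3, 3] = {-3, -2, -1} → 3 states.
Total: 4.

4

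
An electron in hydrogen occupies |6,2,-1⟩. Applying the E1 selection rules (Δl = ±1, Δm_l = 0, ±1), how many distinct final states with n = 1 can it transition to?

E1 requires l_f ∈ {1, 3}, but neither lies in [0, 0], so no final state is reachable.
Total: 0.

0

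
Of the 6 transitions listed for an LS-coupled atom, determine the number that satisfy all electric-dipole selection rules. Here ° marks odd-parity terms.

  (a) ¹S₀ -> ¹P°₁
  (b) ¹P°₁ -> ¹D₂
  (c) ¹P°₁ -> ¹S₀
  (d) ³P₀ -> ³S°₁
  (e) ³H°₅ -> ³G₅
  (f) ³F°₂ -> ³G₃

6

(a) allowed
(b) allowed
(c) allowed
(d) allowed
(e) allowed
(f) allowed
Total allowed: 6 of 6.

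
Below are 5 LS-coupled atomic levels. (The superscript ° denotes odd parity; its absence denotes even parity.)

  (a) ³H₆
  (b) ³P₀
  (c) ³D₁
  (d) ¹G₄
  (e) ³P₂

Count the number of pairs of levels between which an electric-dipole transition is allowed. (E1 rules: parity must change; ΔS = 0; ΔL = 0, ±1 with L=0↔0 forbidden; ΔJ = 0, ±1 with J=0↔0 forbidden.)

(a)–(b): forbidden (parity, ΔL, ΔJ).
(a)–(c): forbidden (parity, ΔL, ΔJ).
(a)–(d): forbidden (parity, ΔS, ΔJ).
(a)–(e): forbidden (parity, ΔL, ΔJ).
(b)–(c): forbidden (parity).
(b)–(d): forbidden (parity, ΔS, ΔL, ΔJ).
(b)–(e): forbidden (parity, ΔJ).
(c)–(d): forbidden (parity, ΔS, ΔL, ΔJ).
(c)–(e): forbidden (parity).
(d)–(e): forbidden (parity, ΔS, ΔL, ΔJ).
Allowed pairs: 0 of 10.

0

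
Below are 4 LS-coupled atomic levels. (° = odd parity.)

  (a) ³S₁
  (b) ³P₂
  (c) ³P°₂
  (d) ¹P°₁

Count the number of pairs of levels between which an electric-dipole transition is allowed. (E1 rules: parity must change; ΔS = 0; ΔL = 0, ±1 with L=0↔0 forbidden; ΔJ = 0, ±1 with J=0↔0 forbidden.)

(a)–(b): forbidden (parity).
(a)–(c): allowed.
(a)–(d): forbidden (ΔS).
(b)–(c): allowed.
(b)–(d): forbidden (ΔS).
(c)–(d): forbidden (parity, ΔS).
Allowed pairs: 2 of 6.

2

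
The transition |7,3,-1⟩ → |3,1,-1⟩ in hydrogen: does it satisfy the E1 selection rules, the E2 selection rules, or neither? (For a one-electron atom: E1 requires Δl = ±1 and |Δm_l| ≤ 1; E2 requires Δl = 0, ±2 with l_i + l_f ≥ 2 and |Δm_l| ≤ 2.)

E2

Δl = 1 − 3 = -2; l_i + l_f = 4.
Δm_l = +0.
E1 (Δl = ±1, |Δm_l| ≤ 1): not satisfied.
E2 (Δl = 0,±2, l_i+l_f ≥ 2, |Δm_l| ≤ 2): satisfied.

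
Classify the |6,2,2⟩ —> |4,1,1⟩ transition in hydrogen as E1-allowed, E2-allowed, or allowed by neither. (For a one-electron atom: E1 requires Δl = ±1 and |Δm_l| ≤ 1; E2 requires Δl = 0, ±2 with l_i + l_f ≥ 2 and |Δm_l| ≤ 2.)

E1

Δl = 1 − 2 = -1; l_i + l_f = 3.
Δm_l = -1.
E1 (Δl = ±1, |Δm_l| ≤ 1): satisfied.
E2 (Δl = 0,±2, l_i+l_f ≥ 2, |Δm_l| ≤ 2): not satisfied.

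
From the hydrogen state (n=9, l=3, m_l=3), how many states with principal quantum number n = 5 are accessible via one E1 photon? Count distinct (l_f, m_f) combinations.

E1 requires Δl = ±1, so l_f ∈ {2, 4}; with 0 ≤ l_f ≤ n_f−1 = 4, the allowed l_f values are {2, 4}.
For l_f = 2: m_f ∈ {m_i−1, m_i, m_i+1} ∩ [−2, 2] = {2} → 1 state.
For l_f = 4: m_f ∈ {m_i−1, m_i, m_i+1} ∩ [−4, 4] = {2, 3, 4} → 3 states.
Total: 4.

4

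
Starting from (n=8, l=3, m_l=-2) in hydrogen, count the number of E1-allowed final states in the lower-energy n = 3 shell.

E1 requires Δl = ±1, so l_f ∈ {2, 4}; with 0 ≤ l_f ≤ n_f−1 = 2, the allowed l_f values are {2}.
For l_f = 2: m_f ∈ {m_i−1, m_i, m_i+1} ∩ [−2, 2] = {-2, -1} → 2 states.
Total: 2.

2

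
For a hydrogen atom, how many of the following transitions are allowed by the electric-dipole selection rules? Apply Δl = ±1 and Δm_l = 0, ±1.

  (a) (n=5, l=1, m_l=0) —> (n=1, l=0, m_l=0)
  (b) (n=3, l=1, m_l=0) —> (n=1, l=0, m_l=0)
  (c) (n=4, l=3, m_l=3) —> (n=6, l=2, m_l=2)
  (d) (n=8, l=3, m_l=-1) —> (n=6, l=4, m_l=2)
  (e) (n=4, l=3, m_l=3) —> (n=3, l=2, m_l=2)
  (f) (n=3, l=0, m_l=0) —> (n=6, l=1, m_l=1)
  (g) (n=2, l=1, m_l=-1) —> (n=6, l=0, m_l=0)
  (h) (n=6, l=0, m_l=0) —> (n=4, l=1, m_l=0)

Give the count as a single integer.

7

(a) allowed
(b) allowed
(c) allowed
(d) forbidden — Δm_l = +3 (E1 requires Δm_l = 0, ±1)
(e) allowed
(f) allowed
(g) allowed
(h) allowed
Total allowed: 7 of 8.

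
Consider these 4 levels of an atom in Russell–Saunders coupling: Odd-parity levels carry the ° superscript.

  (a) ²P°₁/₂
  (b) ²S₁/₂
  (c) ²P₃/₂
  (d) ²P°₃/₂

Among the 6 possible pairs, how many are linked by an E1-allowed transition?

(a)–(b): allowed.
(a)–(c): allowed.
(a)–(d): forbidden (parity).
(b)–(c): forbidden (parity).
(b)–(d): allowed.
(c)–(d): allowed.
Allowed pairs: 4 of 6.

4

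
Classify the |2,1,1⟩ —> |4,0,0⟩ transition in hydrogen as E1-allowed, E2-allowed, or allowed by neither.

E1

Δl = 0 − 1 = -1; l_i + l_f = 1.
Δm_l = -1.
E1 (Δl = ±1, |Δm_l| ≤ 1): satisfied.
E2 (Δl = 0,±2, l_i+l_f ≥ 2, |Δm_l| ≤ 2): not satisfied.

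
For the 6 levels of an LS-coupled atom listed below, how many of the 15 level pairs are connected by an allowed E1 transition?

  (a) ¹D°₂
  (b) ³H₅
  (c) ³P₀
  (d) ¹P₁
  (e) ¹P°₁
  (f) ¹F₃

3

(a)–(b): forbidden (ΔS, ΔL, ΔJ).
(a)–(c): forbidden (ΔS, ΔJ).
(a)–(d): allowed.
(a)–(e): forbidden (parity).
(a)–(f): allowed.
(b)–(c): forbidden (parity, ΔL, ΔJ).
(b)–(d): forbidden (parity, ΔS, ΔL, ΔJ).
(b)–(e): forbidden (ΔS, ΔL, ΔJ).
(b)–(f): forbidden (parity, ΔS, ΔL, ΔJ).
(c)–(d): forbidden (parity, ΔS).
(c)–(e): forbidden (ΔS).
(c)–(f): forbidden (parity, ΔS, ΔL, ΔJ).
(d)–(e): allowed.
(d)–(f): forbidden (parity, ΔL, ΔJ).
(e)–(f): forbidden (ΔL, ΔJ).
Allowed pairs: 3 of 15.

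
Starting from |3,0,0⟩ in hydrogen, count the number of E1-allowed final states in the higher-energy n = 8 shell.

3

E1 requires Δl = ±1, so l_f ∈ {-1, 1}; with 0 ≤ l_f ≤ n_f−1 = 7, the allowed l_f values are {1}.
For l_f = 1: m_f ∈ {m_i−1, m_i, m_i+1} ∩ [−1, 1] = {-1, 0, 1} → 3 states.
Total: 3.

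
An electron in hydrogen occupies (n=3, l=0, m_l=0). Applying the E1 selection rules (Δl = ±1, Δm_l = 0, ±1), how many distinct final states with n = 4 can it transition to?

E1 requires Δl = ±1, so l_f ∈ {-1, 1}; with 0 ≤ l_f ≤ n_f−1 = 3, the allowed l_f values are {1}.
For l_f = 1: m_f ∈ {m_i−1, m_i, m_i+1} ∩ [−1, 1] = {-1, 0, 1} → 3 states.
Total: 3.

3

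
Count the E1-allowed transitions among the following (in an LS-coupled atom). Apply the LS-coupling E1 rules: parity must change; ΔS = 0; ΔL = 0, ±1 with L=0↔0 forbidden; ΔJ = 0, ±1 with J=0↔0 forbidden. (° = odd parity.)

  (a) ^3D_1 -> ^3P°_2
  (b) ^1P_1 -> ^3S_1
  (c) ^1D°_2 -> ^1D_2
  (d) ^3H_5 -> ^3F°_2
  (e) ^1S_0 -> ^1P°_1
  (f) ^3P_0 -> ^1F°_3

3

(a) allowed
(b) forbidden (parity, ΔS fail)
(c) allowed
(d) forbidden (ΔL, ΔJ fail)
(e) allowed
(f) forbidden (ΔS, ΔL, ΔJ fail)
Total allowed: 3 of 6.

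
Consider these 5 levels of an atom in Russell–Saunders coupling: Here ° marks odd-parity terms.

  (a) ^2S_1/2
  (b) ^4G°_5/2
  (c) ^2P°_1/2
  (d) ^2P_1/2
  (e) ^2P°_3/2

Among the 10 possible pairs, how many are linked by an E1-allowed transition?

4

(a)–(b): forbidden (ΔS, ΔL, ΔJ).
(a)–(c): allowed.
(a)–(d): forbidden (parity).
(a)–(e): allowed.
(b)–(c): forbidden (parity, ΔS, ΔL, ΔJ).
(b)–(d): forbidden (ΔS, ΔL, ΔJ).
(b)–(e): forbidden (parity, ΔS, ΔL).
(c)–(d): allowed.
(c)–(e): forbidden (parity).
(d)–(e): allowed.
Allowed pairs: 4 of 10.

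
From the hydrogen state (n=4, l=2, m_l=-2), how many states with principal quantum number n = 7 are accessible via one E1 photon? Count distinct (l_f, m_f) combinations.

E1 requires Δl = ±1, so l_f ∈ {1, 3}; with 0 ≤ l_f ≤ n_f−1 = 6, the allowed l_f values are {1, 3}.
For l_f = 1: m_f ∈ {m_i−1, m_i, m_i+1} ∩ [−1, 1] = {-1} → 1 state.
For l_f = 3: m_f ∈ {m_i−1, m_i, m_i+1} ∩ [−3, 3] = {-3, -2, -1} → 3 states.
Total: 4.

4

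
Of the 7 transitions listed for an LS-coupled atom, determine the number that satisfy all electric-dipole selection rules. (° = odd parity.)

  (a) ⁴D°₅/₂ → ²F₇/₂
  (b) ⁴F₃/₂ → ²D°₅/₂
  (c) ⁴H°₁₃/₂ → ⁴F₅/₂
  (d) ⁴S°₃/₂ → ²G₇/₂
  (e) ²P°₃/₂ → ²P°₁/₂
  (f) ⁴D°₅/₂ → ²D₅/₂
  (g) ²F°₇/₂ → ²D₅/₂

1

(a) forbidden (ΔS fails)
(b) forbidden (ΔS fails)
(c) forbidden (ΔL, ΔJ fail)
(d) forbidden (ΔS, ΔL, ΔJ fail)
(e) forbidden (parity fails)
(f) forbidden (ΔS fails)
(g) allowed
Total allowed: 1 of 7.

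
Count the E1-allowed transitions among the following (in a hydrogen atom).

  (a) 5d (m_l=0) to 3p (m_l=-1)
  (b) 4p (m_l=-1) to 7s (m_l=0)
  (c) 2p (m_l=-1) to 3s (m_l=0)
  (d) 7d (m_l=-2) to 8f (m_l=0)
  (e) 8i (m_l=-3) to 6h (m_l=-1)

(a) allowed
(b) allowed
(c) allowed
(d) forbidden — Δm_l = +2 (E1 requires Δm_l = 0, ±1)
(e) forbidden — Δm_l = +2 (E1 requires Δm_l = 0, ±1)
Total allowed: 3 of 5.

3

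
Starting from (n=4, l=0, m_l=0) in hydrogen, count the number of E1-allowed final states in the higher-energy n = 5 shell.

E1 requires Δl = ±1, so l_f ∈ {-1, 1}; with 0 ≤ l_f ≤ n_f−1 = 4, the allowed l_f values are {1}.
For l_f = 1: m_f ∈ {m_i−1, m_i, m_i+1} ∩ [−1, 1] = {-1, 0, 1} → 3 states.
Total: 3.

3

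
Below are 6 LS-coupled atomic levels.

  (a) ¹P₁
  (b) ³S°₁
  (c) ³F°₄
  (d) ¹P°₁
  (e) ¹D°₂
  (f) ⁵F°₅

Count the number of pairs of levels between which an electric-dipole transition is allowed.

2

(a)–(b): forbidden (ΔS).
(a)–(c): forbidden (ΔS, ΔL, ΔJ).
(a)–(d): allowed.
(a)–(e): allowed.
(a)–(f): forbidden (ΔS, ΔL, ΔJ).
(b)–(c): forbidden (parity, ΔL, ΔJ).
(b)–(d): forbidden (parity, ΔS).
(b)–(e): forbidden (parity, ΔS, ΔL).
(b)–(f): forbidden (parity, ΔS, ΔL, ΔJ).
(c)–(d): forbidden (parity, ΔS, ΔL, ΔJ).
(c)–(e): forbidden (parity, ΔS, ΔJ).
(c)–(f): forbidden (parity, ΔS).
(d)–(e): forbidden (parity).
(d)–(f): forbidden (parity, ΔS, ΔL, ΔJ).
(e)–(f): forbidden (parity, ΔS, ΔJ).
Allowed pairs: 2 of 15.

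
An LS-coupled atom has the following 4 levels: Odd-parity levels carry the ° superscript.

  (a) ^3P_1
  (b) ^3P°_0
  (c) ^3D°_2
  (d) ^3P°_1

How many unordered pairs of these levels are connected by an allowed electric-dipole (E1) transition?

(a)–(b): allowed.
(a)–(c): allowed.
(a)–(d): allowed.
(b)–(c): forbidden (parity, ΔJ).
(b)–(d): forbidden (parity).
(c)–(d): forbidden (parity).
Allowed pairs: 3 of 6.

3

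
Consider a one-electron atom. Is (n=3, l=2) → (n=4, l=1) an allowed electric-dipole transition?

l: 2 → 1 (Δl = -1). Δl = ±1 satisfied.
All E1 selection rules are satisfied.

allowed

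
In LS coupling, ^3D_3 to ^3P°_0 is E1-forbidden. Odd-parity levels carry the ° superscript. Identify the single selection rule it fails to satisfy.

Initial level: S=1, L=2, J=3, parity even. Final level: S=1, L=1, J=0, parity odd.
Parity must change: even → odd — satisfied.
ΔS = 0: S: 1 → 1 — satisfied.
ΔL = 0, ±1 (not L=0↔0): L: 2 → 1, ΔL = -1 — satisfied.
ΔJ = 0, ±1 (not J=0↔0): J: 3 → 0, ΔJ = -3 — violated.

the ΔJ = 0, ±1 rule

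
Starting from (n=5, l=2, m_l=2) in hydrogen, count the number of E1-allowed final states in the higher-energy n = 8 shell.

E1 requires Δl = ±1, so l_f ∈ {1, 3}; with 0 ≤ l_f ≤ n_f−1 = 7, the allowed l_f values are {1, 3}.
For l_f = 1: m_f ∈ {m_i−1, m_i, m_i+1} ∩ [−1, 1] = {1} → 1 state.
For l_f = 3: m_f ∈ {m_i−1, m_i, m_i+1} ∩ [−3, 3] = {1, 2, 3} → 3 states.
Total: 4.

4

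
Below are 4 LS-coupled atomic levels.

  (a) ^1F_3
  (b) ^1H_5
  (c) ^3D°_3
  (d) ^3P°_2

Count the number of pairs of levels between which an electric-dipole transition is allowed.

0

(a)–(b): forbidden (parity, ΔL, ΔJ).
(a)–(c): forbidden (ΔS).
(a)–(d): forbidden (ΔS, ΔL).
(b)–(c): forbidden (ΔS, ΔL, ΔJ).
(b)–(d): forbidden (ΔS, ΔL, ΔJ).
(c)–(d): forbidden (parity).
Allowed pairs: 0 of 6.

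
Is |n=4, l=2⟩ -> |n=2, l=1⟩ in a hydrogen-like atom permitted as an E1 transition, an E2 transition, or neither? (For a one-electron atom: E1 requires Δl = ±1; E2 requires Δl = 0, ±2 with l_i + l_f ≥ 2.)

E1

Δl = 1 − 2 = -1; l_i + l_f = 3.
E1 (Δl = ±1): satisfied.
E2 (Δl = 0,±2, l_i+l_f ≥ 2): not satisfied.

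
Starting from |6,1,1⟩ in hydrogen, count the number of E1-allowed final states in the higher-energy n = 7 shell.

4

E1 requires Δl = ±1, so l_f ∈ {0, 2}; with 0 ≤ l_f ≤ n_f−1 = 6, the allowed l_f values are {0, 2}.
For l_f = 0: m_f ∈ {m_i−1, m_i, m_i+1} ∩ [−0, 0] = {0} → 1 state.
For l_f = 2: m_f ∈ {m_i−1, m_i, m_i+1} ∩ [−2, 2] = {0, 1, 2} → 3 states.
Total: 4.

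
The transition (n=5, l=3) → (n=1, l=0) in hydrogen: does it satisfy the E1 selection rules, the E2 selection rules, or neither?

Δl = 0 − 3 = -3; l_i + l_f = 3.
E1 (Δl = ±1): not satisfied.
E2 (Δl = 0,±2, l_i+l_f ≥ 2): not satisfied.

neither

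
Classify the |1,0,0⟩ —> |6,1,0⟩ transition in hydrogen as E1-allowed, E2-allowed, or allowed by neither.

Δl = 1 − 0 = +1; l_i + l_f = 1.
Δm_l = +0.
E1 (Δl = ±1, |Δm_l| ≤ 1): satisfied.
E2 (Δl = 0,±2, l_i+l_f ≥ 2, |Δm_l| ≤ 2): not satisfied.

E1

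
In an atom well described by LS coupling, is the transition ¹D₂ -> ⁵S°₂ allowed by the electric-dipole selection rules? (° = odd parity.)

forbidden

Parity must change: even → odd — ok.
ΔS = 0: S: 0 → 2 — fails.
ΔJ = 0, ±1 (not J=0↔0): J: 2 → 2, ΔJ = +0 — ok.
ΔL = 0, ±1 (not L=0↔0): L: 2 → 0, ΔL = -2 — fails.
Rule(s) violated: ΔS, ΔL.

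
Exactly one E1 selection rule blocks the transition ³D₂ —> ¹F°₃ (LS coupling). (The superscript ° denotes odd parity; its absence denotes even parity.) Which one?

the ΔS = 0 rule

Reading off the term symbols: S 1→0, L 2→3, J 2→3, parity even→odd.
ΔJ = 0, ±1 (not J=0↔0): J: 2 → 3, ΔJ = +1 — ✓.
Parity must change: even → odd — ✓.
ΔL = 0, ±1 (not L=0↔0): L: 2 → 3, ΔL = +1 — ✓.
ΔS = 0: S: 1 → 0 — ✗.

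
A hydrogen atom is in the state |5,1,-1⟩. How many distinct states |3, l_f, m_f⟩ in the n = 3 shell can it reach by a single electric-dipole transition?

E1 requires Δl = ±1, so l_f ∈ {0, 2}; with 0 ≤ l_f ≤ n_f−1 = 2, the allowed l_f values are {0, 2}.
For l_f = 0: m_f ∈ {m_i−1, m_i, m_i+1} ∩ [−0, 0] = {0} → 1 state.
For l_f = 2: m_f ∈ {m_i−1, m_i, m_i+1} ∩ [−2, 2] = {-2, -1, 0} → 3 states.
Total: 4.

4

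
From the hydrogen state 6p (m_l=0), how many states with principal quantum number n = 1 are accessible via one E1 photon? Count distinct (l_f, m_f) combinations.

E1 requires Δl = ±1, so l_f ∈ {0, 2}; with 0 ≤ l_f ≤ n_f−1 = 0, the allowed l_f values are {0}.
For l_f = 0: m_f ∈ {m_i−1, m_i, m_i+1} ∩ [−0, 0] = {0} → 1 state.
Total: 1.

1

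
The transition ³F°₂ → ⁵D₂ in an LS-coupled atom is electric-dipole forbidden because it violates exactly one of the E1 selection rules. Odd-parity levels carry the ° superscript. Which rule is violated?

the ΔS = 0 rule

Reading off the term symbols: S 1→2, L 3→2, J 2→2, parity odd→even.
Parity must change: odd → even — passes.
ΔS = 0: S: 1 → 2 — fails.
ΔL = 0, ±1 (not L=0↔0): L: 3 → 2, ΔL = -1 — passes.
ΔJ = 0, ±1 (not J=0↔0): J: 2 → 2, ΔJ = +0 — passes.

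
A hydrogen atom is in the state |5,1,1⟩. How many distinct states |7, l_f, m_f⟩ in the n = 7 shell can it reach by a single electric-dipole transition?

4

E1 requires Δl = ±1, so l_f ∈ {0, 2}; with 0 ≤ l_f ≤ n_f−1 = 6, the allowed l_f values are {0, 2}.
For l_f = 0: m_f ∈ {m_i−1, m_i, m_i+1} ∩ [−0, 0] = {0} → 1 state.
For l_f = 2: m_f ∈ {m_i−1, m_i, m_i+1} ∩ [−2, 2] = {0, 1, 2} → 3 states.
Total: 4.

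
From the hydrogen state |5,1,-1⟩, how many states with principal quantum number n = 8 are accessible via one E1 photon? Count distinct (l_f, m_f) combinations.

4

E1 requires Δl = ±1, so l_f ∈ {0, 2}; with 0 ≤ l_f ≤ n_f−1 = 7, the allowed l_f values are {0, 2}.
For l_f = 0: m_f ∈ {m_i−1, m_i, m_i+1} ∩ [−0, 0] = {0} → 1 state.
For l_f = 2: m_f ∈ {m_i−1, m_i, m_i+1} ∩ [−2, 2] = {-2, -1, 0} → 3 states.
Total: 4.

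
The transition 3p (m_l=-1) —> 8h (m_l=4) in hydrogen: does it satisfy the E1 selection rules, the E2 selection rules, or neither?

neither

Δl = 5 − 1 = +4; l_i + l_f = 6.
Δm_l = +5.
E1 (Δl = ±1, |Δm_l| ≤ 1): not satisfied.
E2 (Δl = 0,±2, l_i+l_f ≥ 2, |Δm_l| ≤ 2): not satisfied.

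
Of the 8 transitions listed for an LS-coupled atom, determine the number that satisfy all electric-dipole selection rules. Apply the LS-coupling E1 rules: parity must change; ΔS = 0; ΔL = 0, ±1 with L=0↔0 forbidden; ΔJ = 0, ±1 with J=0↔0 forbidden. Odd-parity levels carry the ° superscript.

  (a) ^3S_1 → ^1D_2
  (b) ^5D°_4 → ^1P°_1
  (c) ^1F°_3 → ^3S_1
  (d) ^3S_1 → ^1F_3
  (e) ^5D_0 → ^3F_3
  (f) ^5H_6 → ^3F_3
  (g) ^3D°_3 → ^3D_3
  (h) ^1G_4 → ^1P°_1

(a) forbidden (parity, ΔS, ΔL fail)
(b) forbidden (parity, ΔS, ΔJ fail)
(c) forbidden (ΔS, ΔL, ΔJ fail)
(d) forbidden (parity, ΔS, ΔL, ΔJ fail)
(e) forbidden (parity, ΔS, ΔJ fail)
(f) forbidden (parity, ΔS, ΔL, ΔJ fail)
(g) allowed
(h) forbidden (ΔL, ΔJ fail)
Total allowed: 1 of 8.

1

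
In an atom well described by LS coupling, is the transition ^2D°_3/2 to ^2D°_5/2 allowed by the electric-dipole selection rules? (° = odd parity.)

forbidden

Initial level: S=1/2, L=2, J=3/2, parity odd. Final level: S=1/2, L=2, J=5/2, parity odd.
Parity must change: odd → odd — ✗.
ΔS = 0: S: 1/2 → 1/2 — ✓.
ΔL = 0, ±1 (not L=0↔0): L: 2 → 2, ΔL = +0 — ✓.
ΔJ = 0, ±1 (not J=0↔0): J: 3/2 → 5/2, ΔJ = +1 — ✓.
Rule(s) violated: parity.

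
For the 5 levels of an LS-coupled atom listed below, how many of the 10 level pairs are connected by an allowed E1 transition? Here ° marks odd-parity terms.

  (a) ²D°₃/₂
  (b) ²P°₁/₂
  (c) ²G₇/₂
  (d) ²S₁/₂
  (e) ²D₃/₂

3

(a)–(b): forbidden (parity).
(a)–(c): forbidden (ΔL, ΔJ).
(a)–(d): forbidden (ΔL).
(a)–(e): allowed.
(b)–(c): forbidden (ΔL, ΔJ).
(b)–(d): allowed.
(b)–(e): allowed.
(c)–(d): forbidden (parity, ΔL, ΔJ).
(c)–(e): forbidden (parity, ΔL, ΔJ).
(d)–(e): forbidden (parity, ΔL).
Allowed pairs: 3 of 10.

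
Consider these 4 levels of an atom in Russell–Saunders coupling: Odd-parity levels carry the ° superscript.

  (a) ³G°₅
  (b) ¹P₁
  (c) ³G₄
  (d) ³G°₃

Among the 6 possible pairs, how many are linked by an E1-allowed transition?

(a)–(b): forbidden (ΔS, ΔL, ΔJ).
(a)–(c): allowed.
(a)–(d): forbidden (parity, ΔJ).
(b)–(c): forbidden (parity, ΔS, ΔL, ΔJ).
(b)–(d): forbidden (ΔS, ΔL, ΔJ).
(c)–(d): allowed.
Allowed pairs: 2 of 6.

2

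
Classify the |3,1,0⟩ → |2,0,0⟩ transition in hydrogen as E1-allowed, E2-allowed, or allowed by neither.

E1

Δl = 0 − 1 = -1; l_i + l_f = 1.
Δm_l = +0.
E1 (Δl = ±1, |Δm_l| ≤ 1): satisfied.
E2 (Δl = 0,±2, l_i+l_f ≥ 2, |Δm_l| ≤ 2): not satisfied.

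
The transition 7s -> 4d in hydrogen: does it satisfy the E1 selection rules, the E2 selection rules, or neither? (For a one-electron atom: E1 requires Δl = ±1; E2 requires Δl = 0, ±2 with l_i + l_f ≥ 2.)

E2

Δl = 2 − 0 = +2; l_i + l_f = 2.
E1 (Δl = ±1): not satisfied.
E2 (Δl = 0,±2, l_i+l_f ≥ 2): satisfied.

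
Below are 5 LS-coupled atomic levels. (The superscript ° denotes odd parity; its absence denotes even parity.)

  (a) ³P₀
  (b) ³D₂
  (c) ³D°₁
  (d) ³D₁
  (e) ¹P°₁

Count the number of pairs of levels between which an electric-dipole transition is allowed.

3

(a)–(b): forbidden (parity, ΔJ).
(a)–(c): allowed.
(a)–(d): forbidden (parity).
(a)–(e): forbidden (ΔS).
(b)–(c): allowed.
(b)–(d): forbidden (parity).
(b)–(e): forbidden (ΔS).
(c)–(d): allowed.
(c)–(e): forbidden (parity, ΔS).
(d)–(e): forbidden (ΔS).
Allowed pairs: 3 of 10.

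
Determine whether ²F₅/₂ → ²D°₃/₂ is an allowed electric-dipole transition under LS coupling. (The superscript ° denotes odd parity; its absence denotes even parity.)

Initial level: S=1/2, L=3, J=5/2, parity even. Final level: S=1/2, L=2, J=3/2, parity odd.
Parity must change: even → odd — ✓.
ΔS = 0: S: 1/2 → 1/2 — ✓.
ΔL = 0, ±1 (not L=0↔0): L: 3 → 2, ΔL = -1 — ✓.
ΔJ = 0, ±1 (not J=0↔0): J: 5/2 → 3/2, ΔJ = -1 — ✓.
All four E1 rules are satisfied.

allowed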